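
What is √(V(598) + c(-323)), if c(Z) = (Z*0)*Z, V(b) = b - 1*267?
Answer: √331 ≈ 18.193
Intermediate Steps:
V(b) = -267 + b (V(b) = b - 267 = -267 + b)
c(Z) = 0 (c(Z) = 0*Z = 0)
√(V(598) + c(-323)) = √((-267 + 598) + 0) = √(331 + 0) = √331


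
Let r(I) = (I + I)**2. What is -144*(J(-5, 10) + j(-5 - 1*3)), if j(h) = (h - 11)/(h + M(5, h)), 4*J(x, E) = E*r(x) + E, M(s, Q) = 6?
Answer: -37728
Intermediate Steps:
r(I) = 4*I**2 (r(I) = (2*I)**2 = 4*I**2)
J(x, E) = E/4 + E*x**2 (J(x, E) = (E*(4*x**2) + E)/4 = (4*E*x**2 + E)/4 = (E + 4*E*x**2)/4 = E/4 + E*x**2)
j(h) = (-11 + h)/(6 + h) (j(h) = (h - 11)/(h + 6) = (-11 + h)/(6 + h))
-144*(J(-5, 10) + j(-5 - 1*3)) = -144*(10*(1/4 + (-5)**2) + (-11 + (-5 - 1*3))/(6 + (-5 - 1*3))) = -144*(10*(1/4 + 25) + (-11 + (-5 - 3))/(6 + (-5 - 3))) = -144*(10*(101/4) + (-11 - 8)/(6 - 8)) = -144*(505/2 - 19/(-2)) = -144*(505/2 - 1/2*(-19)) = -144*(505/2 + 19/2) = -144*262 = -37728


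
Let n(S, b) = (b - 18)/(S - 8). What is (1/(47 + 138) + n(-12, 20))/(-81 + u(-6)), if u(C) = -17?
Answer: 1/1036 ≈ 0.00096525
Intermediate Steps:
n(S, b) = (-18 + b)/(-8 + S)
(1/(47 + 138) + n(-12, 20))/(-81 + u(-6)) = (1/(47 + 138) + (-18 + 20)/(-8 - 12))/(-81 - 17) = (1/185 + 2/(-20))/(-98) = (1/185 - 1/20*2)*(-1/98) = (1/185 - ⅒)*(-1/98) = -7/74*(-1/98) = 1/1036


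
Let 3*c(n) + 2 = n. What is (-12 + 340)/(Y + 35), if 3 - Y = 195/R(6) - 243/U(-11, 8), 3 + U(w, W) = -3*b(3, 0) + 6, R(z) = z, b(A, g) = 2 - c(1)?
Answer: -1312/221 ≈ -5.9367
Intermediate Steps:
c(n) = -⅔ + n/3
b(A, g) = 7/3 (b(A, g) = 2 - (-⅔ + (⅓)*1) = 2 - (-⅔ + ⅓) = 2 - 1*(-⅓) = 2 + ⅓ = 7/3)
U(w, W) = -4 (U(w, W) = -3 + (-3*7/3 + 6) = -3 + (-7 + 6) = -3 - 1 = -4)
Y = -361/4 (Y = 3 - (195/6 - 243/(-4)) = 3 - (195*(⅙) - 243*(-¼)) = 3 - (65/2 + 243/4) = 3 - 1*373/4 = 3 - 373/4 = -361/4 ≈ -90.250)
(-12 + 340)/(Y + 35) = (-12 + 340)/(-361/4 + 35) = 328/(-221/4) = 328*(-4/221) = -1312/221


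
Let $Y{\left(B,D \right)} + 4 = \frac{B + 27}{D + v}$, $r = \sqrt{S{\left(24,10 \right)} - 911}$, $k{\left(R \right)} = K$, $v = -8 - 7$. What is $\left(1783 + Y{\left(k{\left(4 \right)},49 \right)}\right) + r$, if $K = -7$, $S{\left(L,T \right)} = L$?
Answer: $\frac{30253}{17} + i \sqrt{887} \approx 1779.6 + 29.783 i$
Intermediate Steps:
$v = -15$ ($v = -8 - 7 = -15$)
$k{\left(R \right)} = -7$
$r = i \sqrt{887}$ ($r = \sqrt{24 - 911} = \sqrt{-887} = i \sqrt{887} \approx 29.783 i$)
$Y{\left(B,D \right)} = -4 + \frac{27 + B}{-15 + D}$ ($Y{\left(B,D \right)} = -4 + \frac{B + 27}{D - 15} = -4 + \frac{27 + B}{-15 + D}$)
$\left(1783 + Y{\left(k{\left(4 \right)},49 \right)}\right) + r = \left(1783 + \frac{87 - 7 - 196}{-15 + 49}\right) + i \sqrt{887} = \left(1783 + \frac{87 - 7 - 196}{34}\right) + i \sqrt{887} = \left(1783 + \frac{1}{34} \left(-116\right)\right) + i \sqrt{887} = \left(1783 - \frac{58}{17}\right) + i \sqrt{887} = \frac{30253}{17} + i \sqrt{887}$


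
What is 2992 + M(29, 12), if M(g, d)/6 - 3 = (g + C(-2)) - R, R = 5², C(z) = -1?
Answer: 3028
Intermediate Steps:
R = 25
M(g, d) = -138 + 6*g (M(g, d) = 18 + 6*((g - 1) - 1*25) = 18 + 6*((-1 + g) - 25) = 18 + 6*(-26 + g) = 18 + (-156 + 6*g) = -138 + 6*g)
2992 + M(29, 12) = 2992 + (-138 + 6*29) = 2992 + (-138 + 174) = 2992 + 36 = 3028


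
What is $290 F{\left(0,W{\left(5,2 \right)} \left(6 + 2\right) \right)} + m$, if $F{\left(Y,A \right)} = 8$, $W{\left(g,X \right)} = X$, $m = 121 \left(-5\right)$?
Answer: $1715$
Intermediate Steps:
$m = -605$
$290 F{\left(0,W{\left(5,2 \right)} \left(6 + 2\right) \right)} + m = 290 \cdot 8 - 605 = 2320 - 605 = 1715$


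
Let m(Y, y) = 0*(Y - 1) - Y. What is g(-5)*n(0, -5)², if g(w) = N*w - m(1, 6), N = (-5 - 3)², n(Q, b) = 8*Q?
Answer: 0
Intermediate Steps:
m(Y, y) = -Y (m(Y, y) = 0*(-1 + Y) - Y = 0 - Y = -Y)
N = 64 (N = (-8)² = 64)
g(w) = 1 + 64*w (g(w) = 64*w - (-1) = 64*w - 1*(-1) = 64*w + 1 = 1 + 64*w)
g(-5)*n(0, -5)² = (1 + 64*(-5))*(8*0)² = (1 - 320)*0² = -319*0 = 0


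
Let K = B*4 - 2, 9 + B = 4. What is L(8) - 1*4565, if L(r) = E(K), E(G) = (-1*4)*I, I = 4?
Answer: -4581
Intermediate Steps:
B = -5 (B = -9 + 4 = -5)
K = -22 (K = -5*4 - 2 = -20 - 2 = -22)
E(G) = -16 (E(G) = -1*4*4 = -4*4 = -16)
L(r) = -16
L(8) - 1*4565 = -16 - 1*4565 = -16 - 4565 = -4581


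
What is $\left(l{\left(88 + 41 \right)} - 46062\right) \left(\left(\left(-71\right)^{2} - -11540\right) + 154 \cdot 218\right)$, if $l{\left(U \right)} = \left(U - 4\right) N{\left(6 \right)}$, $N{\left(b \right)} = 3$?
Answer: $-2291340111$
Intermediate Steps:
$l{\left(U \right)} = -12 + 3 U$ ($l{\left(U \right)} = \left(U - 4\right) 3 = \left(-4 + U\right) 3 = -12 + 3 U$)
$\left(l{\left(88 + 41 \right)} - 46062\right) \left(\left(\left(-71\right)^{2} - -11540\right) + 154 \cdot 218\right) = \left(\left(-12 + 3 \left(88 + 41\right)\right) - 46062\right) \left(\left(\left(-71\right)^{2} - -11540\right) + 154 \cdot 218\right) = \left(\left(-12 + 3 \cdot 129\right) - 46062\right) \left(\left(5041 + 11540\right) + 33572\right) = \left(\left(-12 + 387\right) - 46062\right) \left(16581 + 33572\right) = \left(375 - 46062\right) 50153 = \left(-45687\right) 50153 = -2291340111$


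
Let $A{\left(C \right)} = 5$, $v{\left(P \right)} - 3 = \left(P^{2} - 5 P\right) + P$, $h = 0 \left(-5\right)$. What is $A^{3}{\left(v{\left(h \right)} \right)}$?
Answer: $125$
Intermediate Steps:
$h = 0$
$v{\left(P \right)} = 3 + P^{2} - 4 P$ ($v{\left(P \right)} = 3 + \left(\left(P^{2} - 5 P\right) + P\right) = 3 + \left(P^{2} - 4 P\right) = 3 + P^{2} - 4 P$)
$A^{3}{\left(v{\left(h \right)} \right)} = 5^{3} = 125$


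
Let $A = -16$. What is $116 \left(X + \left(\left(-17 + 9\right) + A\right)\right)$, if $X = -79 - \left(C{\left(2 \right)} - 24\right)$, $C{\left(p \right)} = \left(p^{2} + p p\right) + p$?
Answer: $-10324$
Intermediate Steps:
$C{\left(p \right)} = p + 2 p^{2}$ ($C{\left(p \right)} = \left(p^{2} + p^{2}\right) + p = 2 p^{2} + p = p + 2 p^{2}$)
$X = -65$ ($X = -79 - \left(2 \left(1 + 2 \cdot 2\right) - 24\right) = -79 - \left(2 \left(1 + 4\right) - 24\right) = -79 - \left(2 \cdot 5 - 24\right) = -79 - \left(10 - 24\right) = -79 - -14 = -79 + 14 = -65$)
$116 \left(X + \left(\left(-17 + 9\right) + A\right)\right) = 116 \left(-65 + \left(\left(-17 + 9\right) - 16\right)\right) = 116 \left(-65 - 24\right) = 116 \left(-89\right) = -10324$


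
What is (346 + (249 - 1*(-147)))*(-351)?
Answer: -260442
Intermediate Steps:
(346 + (249 - 1*(-147)))*(-351) = (346 + (249 + 147))*(-351) = (346 + 396)*(-351) = 742*(-351) = -260442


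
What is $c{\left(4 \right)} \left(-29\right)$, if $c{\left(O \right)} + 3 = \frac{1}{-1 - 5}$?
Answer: $\frac{551}{6} \approx 91.833$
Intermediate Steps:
$c{\left(O \right)} = - \frac{19}{6}$ ($c{\left(O \right)} = -3 + \frac{1}{-1 - 5} = -3 + \frac{1}{-6} = -3 - \frac{1}{6} = - \frac{19}{6}$)
$c{\left(4 \right)} \left(-29\right) = \left(- \frac{19}{6}\right) \left(-29\right) = \frac{551}{6}$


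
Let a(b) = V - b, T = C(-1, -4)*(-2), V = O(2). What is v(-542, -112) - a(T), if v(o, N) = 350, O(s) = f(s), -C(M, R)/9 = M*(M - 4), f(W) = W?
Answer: 438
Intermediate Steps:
C(M, R) = -9*M*(-4 + M) (C(M, R) = -9*M*(M - 4) = -9*M*(-4 + M))
O(s) = s
V = 2
T = 90 (T = (9*(-1)*(4 - 1*(-1)))*(-2) = (9*(-1)*(4 + 1))*(-2) = (9*(-1)*5)*(-2) = -45*(-2) = 90)
a(b) = 2 - b
v(-542, -112) - a(T) = 350 - (2 - 1*90) = 350 - (2 - 90) = 350 - 1*(-88) = 350 + 88 = 438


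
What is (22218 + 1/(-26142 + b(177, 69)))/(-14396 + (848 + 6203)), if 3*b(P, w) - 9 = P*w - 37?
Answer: -294348507/97308029 ≈ -3.0249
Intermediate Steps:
b(P, w) = -28/3 + P*w/3 (b(P, w) = 3 + (P*w - 37)/3 = 3 + (-37 + P*w)/3 = 3 + (-37/3 + P*w/3) = -28/3 + P*w/3)
(22218 + 1/(-26142 + b(177, 69)))/(-14396 + (848 + 6203)) = (22218 + 1/(-26142 + (-28/3 + (1/3)*177*69)))/(-14396 + (848 + 6203)) = (22218 + 1/(-26142 + (-28/3 + 4071)))/(-14396 + 7051) = (22218 + 1/(-26142 + 12185/3))/(-7345) = (22218 + 1/(-66241/3))*(-1/7345) = (22218 - 3/66241)*(-1/7345) = (1471742535/66241)*(-1/7345) = -294348507/97308029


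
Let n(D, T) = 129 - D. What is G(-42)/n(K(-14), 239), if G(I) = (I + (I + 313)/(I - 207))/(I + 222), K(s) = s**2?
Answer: 10729/3002940 ≈ 0.0035728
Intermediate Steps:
G(I) = (I + (313 + I)/(-207 + I))/(222 + I)
G(-42)/n(K(-14), 239) = ((313 + (-42)**2 - 206*(-42))/(-45954 + (-42)**2 + 15*(-42)))/(129 - 1*(-14)**2) = ((313 + 1764 + 8652)/(-45954 + 1764 - 630))/(129 - 1*196) = (10729/(-44820))/(129 - 196) = -1/44820*10729/(-67) = -10729/44820*(-1/67) = 10729/3002940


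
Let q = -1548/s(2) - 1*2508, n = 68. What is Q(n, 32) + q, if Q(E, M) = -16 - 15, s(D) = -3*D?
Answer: -2281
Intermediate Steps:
q = -2250 (q = -1548/((-3*2)) - 1*2508 = -1548/(-6) - 2508 = -1548*(-1/6) - 2508 = 258 - 2508 = -2250)
Q(E, M) = -31
Q(n, 32) + q = -31 - 2250 = -2281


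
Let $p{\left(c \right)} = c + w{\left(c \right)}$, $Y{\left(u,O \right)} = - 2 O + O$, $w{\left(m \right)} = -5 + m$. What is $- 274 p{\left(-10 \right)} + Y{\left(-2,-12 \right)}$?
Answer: $6862$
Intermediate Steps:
$Y{\left(u,O \right)} = - O$
$p{\left(c \right)} = -5 + 2 c$ ($p{\left(c \right)} = c + \left(-5 + c\right) = -5 + 2 c$)
$- 274 p{\left(-10 \right)} + Y{\left(-2,-12 \right)} = - 274 \left(-5 + 2 \left(-10\right)\right) - -12 = - 274 \left(-5 - 20\right) + 12 = \left(-274\right) \left(-25\right) + 12 = 6850 + 12 = 6862$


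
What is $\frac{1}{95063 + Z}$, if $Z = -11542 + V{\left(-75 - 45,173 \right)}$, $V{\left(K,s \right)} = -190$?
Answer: $\frac{1}{83331} \approx 1.2 \cdot 10^{-5}$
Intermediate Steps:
$Z = -11732$ ($Z = -11542 - 190 = -11732$)
$\frac{1}{95063 + Z} = \frac{1}{95063 - 11732} = \frac{1}{83331}$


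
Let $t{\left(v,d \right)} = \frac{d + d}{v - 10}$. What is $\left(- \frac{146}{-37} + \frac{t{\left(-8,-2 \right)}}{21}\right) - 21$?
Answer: $- \frac{119185}{6993} \approx -17.043$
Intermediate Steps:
$t{\left(v,d \right)} = \frac{2 d}{-10 + v}$
$\left(- \frac{146}{-37} + \frac{t{\left(-8,-2 \right)}}{21}\right) - 21 = \left(- \frac{146}{-37} + \frac{2 \left(-2\right) \frac{1}{-10 - 8}}{21}\right) - 21 = \left(\left(-146\right) \left(- \frac{1}{37}\right) + 2 \left(-2\right) \frac{1}{-18} \cdot \frac{1}{21}\right) - 21 = \left(\frac{146}{37} + 2 \left(-2\right) \left(- \frac{1}{18}\right) \frac{1}{21}\right) - 21 = \left(\frac{146}{37} + \frac{2}{9} \cdot \frac{1}{21}\right) - 21 = \left(\frac{146}{37} + \frac{2}{189}\right) - 21 = \frac{27668}{6993} - 21 = - \frac{119185}{6993}$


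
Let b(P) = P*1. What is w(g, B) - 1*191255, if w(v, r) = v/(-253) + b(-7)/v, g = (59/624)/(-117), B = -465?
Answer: -198988138367255/1089790416 ≈ -1.8259e+5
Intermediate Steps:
b(P) = P
g = -59/73008 (g = (59*(1/624))*(-1/117) = (59/624)*(-1/117) = -59/73008 ≈ -0.00080813)
w(v, r) = -7/v - v/253 (w(v, r) = v/(-253) - 7/v = v*(-1/253) - 7/v = -v/253 - 7/v = -7/v - v/253)
w(g, B) - 1*191255 = (-7/(-59/73008) - 1/253*(-59/73008)) - 1*191255 = (-7*(-73008/59) + 59/18471024) - 191255 = (511056/59 + 59/18471024) - 191255 = 9439727644825/1089790416 - 191255 = -198988138367255/1089790416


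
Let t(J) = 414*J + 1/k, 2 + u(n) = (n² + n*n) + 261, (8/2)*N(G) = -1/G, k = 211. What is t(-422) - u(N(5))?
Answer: -7383607411/42200 ≈ -1.7497e+5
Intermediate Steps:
N(G) = -1/(4*G) (N(G) = (-1/G)/4 = -1/(4*G))
u(n) = 259 + 2*n² (u(n) = -2 + ((n² + n*n) + 261) = -2 + ((n² + n²) + 261) = -2 + (2*n² + 261) = -2 + (261 + 2*n²) = 259 + 2*n²)
t(J) = 1/211 + 414*J (t(J) = 414*J + 1/211 = 1/211 + 414*J)
t(-422) - u(N(5)) = (1/211 + 414*(-422)) - (259 + 2*(-¼/5)²) = (1/211 - 174708) - (259 + 2*(-¼*⅕)²) = -36863387/211 - (259 + 2*(-1/20)²) = -36863387/211 - (259 + 2*(1/400)) = -36863387/211 - (259 + 1/200) = -36863387/211 - 1*51801/200 = -36863387/211 - 51801/200 = -7383607411/42200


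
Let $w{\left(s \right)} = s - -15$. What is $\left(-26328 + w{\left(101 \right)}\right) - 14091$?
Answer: $-40303$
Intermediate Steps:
$w{\left(s \right)} = 15 + s$ ($w{\left(s \right)} = s + 15 = 15 + s$)
$\left(-26328 + w{\left(101 \right)}\right) - 14091 = \left(-26328 + \left(15 + 101\right)\right) - 14091 = \left(-26328 + 116\right) - 14091 = -26212 - 14091 = -40303$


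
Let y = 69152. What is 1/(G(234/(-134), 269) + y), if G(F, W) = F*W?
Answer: 67/4601711 ≈ 1.4560e-5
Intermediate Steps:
1/(G(234/(-134), 269) + y) = 1/((234/(-134))*269 + 69152) = 1/((234*(-1/134))*269 + 69152) = 1/(-117/67*269 + 69152) = 1/(-31473/67 + 69152) = 1/(4601711/67) = 67/4601711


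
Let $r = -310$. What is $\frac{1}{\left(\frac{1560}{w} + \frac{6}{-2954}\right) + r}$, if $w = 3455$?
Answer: $- \frac{1020607}{315929419} \approx -0.0032305$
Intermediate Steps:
$\frac{1}{\left(\frac{1560}{w} + \frac{6}{-2954}\right) + r} = \frac{1}{\left(\frac{1560}{3455} + \frac{6}{-2954}\right) - 310} = \frac{1}{\left(1560 \cdot \frac{1}{3455} + 6 \left(- \frac{1}{2954}\right)\right) - 310} = \frac{1}{\left(\frac{312}{691} - \frac{3}{1477}\right) - 310} = \frac{1}{\frac{458751}{1020607} - 310} = \frac{1}{- \frac{315929419}{1020607}} = - \frac{1020607}{315929419}$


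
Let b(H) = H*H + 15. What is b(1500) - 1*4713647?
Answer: -2463632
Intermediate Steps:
b(H) = 15 + H² (b(H) = H² + 15 = 15 + H²)
b(1500) - 1*4713647 = (15 + 1500²) - 1*4713647 = (15 + 2250000) - 4713647 = 2250015 - 4713647 = -2463632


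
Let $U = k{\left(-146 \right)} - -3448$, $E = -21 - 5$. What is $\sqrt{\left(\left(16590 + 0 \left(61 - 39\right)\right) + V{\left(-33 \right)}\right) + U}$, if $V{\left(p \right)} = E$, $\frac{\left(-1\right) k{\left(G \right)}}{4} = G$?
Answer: $2 \sqrt{5149} \approx 143.51$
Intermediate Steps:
$k{\left(G \right)} = - 4 G$
$E = -26$ ($E = -21 - 5 = -26$)
$U = 4032$ ($U = \left(-4\right) \left(-146\right) - -3448 = 584 + 3448 = 4032$)
$V{\left(p \right)} = -26$
$\sqrt{\left(\left(16590 + 0 \left(61 - 39\right)\right) + V{\left(-33 \right)}\right) + U} = \sqrt{\left(\left(16590 + 0 \left(61 - 39\right)\right) - 26\right) + 4032} = \sqrt{\left(\left(16590 + 0 \cdot 22\right) - 26\right) + 4032} = \sqrt{\left(\left(16590 + 0\right) - 26\right) + 4032} = \sqrt{\left(16590 - 26\right) + 4032} = \sqrt{16564 + 4032} = \sqrt{20596} = 2 \sqrt{5149}$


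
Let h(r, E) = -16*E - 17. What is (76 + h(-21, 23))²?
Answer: 95481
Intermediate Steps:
h(r, E) = -17 - 16*E
(76 + h(-21, 23))² = (76 + (-17 - 16*23))² = (76 + (-17 - 368))² = (76 - 385)² = (-309)² = 95481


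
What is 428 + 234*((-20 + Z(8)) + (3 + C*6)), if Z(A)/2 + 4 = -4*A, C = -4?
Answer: -26014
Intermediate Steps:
Z(A) = -8 - 8*A (Z(A) = -8 + 2*(-4*A) = -8 - 8*A)
428 + 234*((-20 + Z(8)) + (3 + C*6)) = 428 + 234*((-20 + (-8 - 8*8)) + (3 - 4*6)) = 428 + 234*((-20 + (-8 - 64)) + (3 - 24)) = 428 + 234*((-20 - 72) - 21) = 428 + 234*(-92 - 21) = 428 + 234*(-113) = 428 - 26442 = -26014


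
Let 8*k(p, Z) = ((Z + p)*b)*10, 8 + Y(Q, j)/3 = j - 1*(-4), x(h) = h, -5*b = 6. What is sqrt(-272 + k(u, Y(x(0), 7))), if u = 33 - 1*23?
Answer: I*sqrt(1202)/2 ≈ 17.335*I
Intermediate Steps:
b = -6/5 (b = -1/5*6 = -6/5 ≈ -1.2000)
Y(Q, j) = -12 + 3*j (Y(Q, j) = -24 + 3*(j - 1*(-4)) = -24 + 3*(j + 4) = -24 + 3*(4 + j) = -24 + (12 + 3*j) = -12 + 3*j)
u = 10 (u = 33 - 23 = 10)
k(p, Z) = -3*Z/2 - 3*p/2 (k(p, Z) = (((Z + p)*(-6/5))*10)/8 = ((-6*Z/5 - 6*p/5)*10)/8 = (-12*Z - 12*p)/8 = -3*Z/2 - 3*p/2)
sqrt(-272 + k(u, Y(x(0), 7))) = sqrt(-272 + (-3*(-12 + 3*7)/2 - 3/2*10)) = sqrt(-272 + (-3*(-12 + 21)/2 - 15)) = sqrt(-272 + (-3/2*9 - 15)) = sqrt(-272 + (-27/2 - 15)) = sqrt(-272 - 57/2) = sqrt(-601/2) = I*sqrt(1202)/2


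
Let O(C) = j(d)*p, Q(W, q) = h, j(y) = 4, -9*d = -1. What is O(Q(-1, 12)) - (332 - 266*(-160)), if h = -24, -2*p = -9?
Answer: -42874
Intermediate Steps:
d = ⅑ (d = -⅑*(-1) = ⅑ ≈ 0.11111)
p = 9/2 (p = -½*(-9) = 9/2 ≈ 4.5000)
Q(W, q) = -24
O(C) = 18 (O(C) = 4*(9/2) = 18)
O(Q(-1, 12)) - (332 - 266*(-160)) = 18 - (332 - 266*(-160)) = 18 - (332 + 42560) = 18 - 1*42892 = 18 - 42892 = -42874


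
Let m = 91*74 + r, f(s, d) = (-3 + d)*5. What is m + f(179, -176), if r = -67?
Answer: 5772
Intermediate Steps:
f(s, d) = -15 + 5*d
m = 6667 (m = 91*74 - 67 = 6734 - 67 = 6667)
m + f(179, -176) = 6667 + (-15 + 5*(-176)) = 6667 + (-15 - 880) = 6667 - 895 = 5772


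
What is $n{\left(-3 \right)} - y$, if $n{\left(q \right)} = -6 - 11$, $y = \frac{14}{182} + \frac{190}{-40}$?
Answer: $- \frac{641}{52} \approx -12.327$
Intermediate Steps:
$y = - \frac{243}{52}$ ($y = 14 \cdot \frac{1}{182} + 190 \left(- \frac{1}{40}\right) = \frac{1}{13} - \frac{19}{4} = - \frac{243}{52} \approx -4.6731$)
$n{\left(q \right)} = -17$
$n{\left(-3 \right)} - y = -17 - - \frac{243}{52} = -17 + \frac{243}{52} = - \frac{641}{52}$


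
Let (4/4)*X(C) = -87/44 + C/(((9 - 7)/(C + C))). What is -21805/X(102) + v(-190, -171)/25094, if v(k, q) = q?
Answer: -24153950299/11485247766 ≈ -2.1030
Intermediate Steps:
X(C) = -87/44 + C² (X(C) = -87/44 + C/(((9 - 7)/(C + C))) = -87*1/44 + C/((2/((2*C)))) = -87/44 + C/((2*(1/(2*C)))) = -87/44 + C/(1/C) = -87/44 + C*C = -87/44 + C²)
-21805/X(102) + v(-190, -171)/25094 = -21805/(-87/44 + 102²) - 171/25094 = -21805/(-87/44 + 10404) - 171*1/25094 = -21805/457689/44 - 171/25094 = -21805*44/457689 - 171/25094 = -959420/457689 - 171/25094 = -24153950299/11485247766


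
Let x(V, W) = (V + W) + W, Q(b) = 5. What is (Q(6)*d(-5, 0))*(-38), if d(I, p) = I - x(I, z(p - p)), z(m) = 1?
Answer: 380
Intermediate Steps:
x(V, W) = V + 2*W
d(I, p) = -2 (d(I, p) = I - (I + 2*1) = I - (I + 2) = I - (2 + I) = I + (-2 - I) = -2)
(Q(6)*d(-5, 0))*(-38) = (5*(-2))*(-38) = -10*(-38) = 380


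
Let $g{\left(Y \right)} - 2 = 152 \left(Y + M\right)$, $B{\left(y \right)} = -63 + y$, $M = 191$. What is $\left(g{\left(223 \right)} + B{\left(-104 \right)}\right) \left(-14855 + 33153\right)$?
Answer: $1148437374$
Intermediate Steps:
$g{\left(Y \right)} = 29034 + 152 Y$ ($g{\left(Y \right)} = 2 + 152 \left(Y + 191\right) = 2 + 152 \left(191 + Y\right) = 2 + \left(29032 + 152 Y\right) = 29034 + 152 Y$)
$\left(g{\left(223 \right)} + B{\left(-104 \right)}\right) \left(-14855 + 33153\right) = \left(\left(29034 + 152 \cdot 223\right) - 167\right) \left(-14855 + 33153\right) = \left(\left(29034 + 33896\right) - 167\right) 18298 = \left(62930 - 167\right) 18298 = 62763 \cdot 18298 = 1148437374$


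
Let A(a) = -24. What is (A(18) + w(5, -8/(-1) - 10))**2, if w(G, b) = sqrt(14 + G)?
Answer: (24 - sqrt(19))**2 ≈ 385.77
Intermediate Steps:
(A(18) + w(5, -8/(-1) - 10))**2 = (-24 + sqrt(14 + 5))**2 = (-24 + sqrt(19))**2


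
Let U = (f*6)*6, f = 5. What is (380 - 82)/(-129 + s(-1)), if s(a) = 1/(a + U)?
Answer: -26671/11545 ≈ -2.3102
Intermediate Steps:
U = 180 (U = (5*6)*6 = 30*6 = 180)
s(a) = 1/(180 + a) (s(a) = 1/(a + 180) = 1/(180 + a))
(380 - 82)/(-129 + s(-1)) = (380 - 82)/(-129 + 1/(180 - 1)) = 298/(-129 + 1/179) = 298/(-23090/179) = 298*(-179/23090) = -26671/11545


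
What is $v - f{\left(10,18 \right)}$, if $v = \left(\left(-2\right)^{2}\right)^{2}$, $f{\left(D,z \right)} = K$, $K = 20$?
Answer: $-4$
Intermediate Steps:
$f{\left(D,z \right)} = 20$
$v = 16$ ($v = 4^{2} = 16$)
$v - f{\left(10,18 \right)} = 16 - 20 = -4$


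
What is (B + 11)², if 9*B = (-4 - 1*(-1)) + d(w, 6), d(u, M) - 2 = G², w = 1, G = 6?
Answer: 17956/81 ≈ 221.68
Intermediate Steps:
d(u, M) = 38 (d(u, M) = 2 + 6² = 2 + 36 = 38)
B = 35/9 (B = ((-4 - 1*(-1)) + 38)/9 = ((-4 + 1) + 38)/9 = (-3 + 38)/9 = (⅑)*35 = 35/9 ≈ 3.8889)
(B + 11)² = (35/9 + 11)² = (134/9)² = 17956/81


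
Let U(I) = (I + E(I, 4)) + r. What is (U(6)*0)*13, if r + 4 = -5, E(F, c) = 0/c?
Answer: 0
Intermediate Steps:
E(F, c) = 0
r = -9 (r = -4 - 5 = -9)
U(I) = -9 + I (U(I) = (I + 0) - 9 = I - 9 = -9 + I)
(U(6)*0)*13 = ((-9 + 6)*0)*13 = -3*0*13 = 0*13 = 0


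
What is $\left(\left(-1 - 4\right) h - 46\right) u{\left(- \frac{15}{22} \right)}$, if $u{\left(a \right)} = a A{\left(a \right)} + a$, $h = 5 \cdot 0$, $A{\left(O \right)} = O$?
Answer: $\frac{2415}{242} \approx 9.9793$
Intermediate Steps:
$h = 0$
$u{\left(a \right)} = a + a^{2}$ ($u{\left(a \right)} = a a + a = a^{2} + a = a + a^{2}$)
$\left(\left(-1 - 4\right) h - 46\right) u{\left(- \frac{15}{22} \right)} = \left(\left(-1 - 4\right) 0 - 46\right) - \frac{15}{22} \left(1 - \frac{15}{22}\right) = \left(\left(-5\right) 0 - 46\right) \left(-15\right) \frac{1}{22} \left(1 - \frac{15}{22}\right) = \left(0 - 46\right) \left(- \frac{15 \left(1 - \frac{15}{22}\right)}{22}\right) = - 46 \left(\left(- \frac{15}{22}\right) \frac{7}{22}\right) = \left(-46\right) \left(- \frac{105}{484}\right) = \frac{2415}{242}$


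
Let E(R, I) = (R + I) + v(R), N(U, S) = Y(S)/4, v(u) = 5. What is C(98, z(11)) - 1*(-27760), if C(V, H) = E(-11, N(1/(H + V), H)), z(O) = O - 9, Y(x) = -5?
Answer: 111011/4 ≈ 27753.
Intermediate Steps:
N(U, S) = -5/4
E(R, I) = 5 + I + R (E(R, I) = (R + I) + 5 = (I + R) + 5 = 5 + I + R)
z(O) = -9 + O
C(V, H) = -29/4 (C(V, H) = 5 - 5/4 - 11 = -29/4)
C(98, z(11)) - 1*(-27760) = -29/4 - 1*(-27760) = -29/4 + 27760 = 111011/4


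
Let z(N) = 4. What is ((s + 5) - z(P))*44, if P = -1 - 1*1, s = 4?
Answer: 220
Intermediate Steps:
P = -2 (P = -1 - 1 = -2)
((s + 5) - z(P))*44 = ((4 + 5) - 1*4)*44 = (9 - 4)*44 = 5*44 = 220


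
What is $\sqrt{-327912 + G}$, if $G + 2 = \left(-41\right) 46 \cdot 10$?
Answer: $i \sqrt{346774} \approx 588.88 i$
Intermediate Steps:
$G = -18862$ ($G = -2 + \left(-41\right) 46 \cdot 10 = -2 - 18860 = -18862$)
$\sqrt{-327912 + G} = \sqrt{-327912 - 18862} = \sqrt{-346774} = i \sqrt{346774}$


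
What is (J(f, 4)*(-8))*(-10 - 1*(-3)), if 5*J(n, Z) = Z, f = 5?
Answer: 224/5 ≈ 44.800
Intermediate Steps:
J(n, Z) = Z/5
(J(f, 4)*(-8))*(-10 - 1*(-3)) = (((⅕)*4)*(-8))*(-10 - 1*(-3)) = ((⅘)*(-8))*(-10 + 3) = -32/5*(-7) = 224/5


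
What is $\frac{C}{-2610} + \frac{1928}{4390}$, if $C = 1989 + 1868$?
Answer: $- \frac{8207}{7902} \approx -1.0386$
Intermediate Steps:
$C = 3857$
$\frac{C}{-2610} + \frac{1928}{4390} = \frac{3857}{-2610} + \frac{1928}{4390} = 3857 \left(- \frac{1}{2610}\right) + 1928 \cdot \frac{1}{4390} = - \frac{133}{90} + \frac{964}{2195} = - \frac{8207}{7902}$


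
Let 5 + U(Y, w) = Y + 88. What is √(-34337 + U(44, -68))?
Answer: I*√34210 ≈ 184.96*I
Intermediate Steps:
U(Y, w) = 83 + Y (U(Y, w) = -5 + (Y + 88) = -5 + (88 + Y) = 83 + Y)
√(-34337 + U(44, -68)) = √(-34337 + (83 + 44)) = √(-34337 + 127) = √(-34210) = I*√34210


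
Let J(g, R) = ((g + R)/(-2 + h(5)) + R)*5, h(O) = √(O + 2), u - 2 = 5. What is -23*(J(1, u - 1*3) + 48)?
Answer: -5842/3 - 575*√7/3 ≈ -2454.4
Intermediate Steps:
u = 7 (u = 2 + 5 = 7)
h(O) = √(2 + O)
J(g, R) = 5*R + 5*(R + g)/(-2 + √7) (J(g, R) = ((g + R)/(-2 + √(2 + 5)) + R)*5 = ((R + g)/(-2 + √7) + R)*5 = (R + (R + g)/(-2 + √7))*5 = 5*R + 5*(R + g)/(-2 + √7))
-23*(J(1, u - 1*3) + 48) = -23*(((10/3)*1 + 25*(7 - 1*3)/3 + 5*(7 - 1*3)*√7/3 + (5/3)*1*√7) + 48) = -23*((10/3 + 25*(7 - 3)/3 + 5*(7 - 3)*√7/3 + 5*√7/3) + 48) = -23*((10/3 + (25/3)*4 + (5/3)*4*√7 + 5*√7/3) + 48) = -23*((10/3 + 100/3 + 20*√7/3 + 5*√7/3) + 48) = -23*((110/3 + 25*√7/3) + 48) = -23*(254/3 + 25*√7/3) = -5842/3 - 575*√7/3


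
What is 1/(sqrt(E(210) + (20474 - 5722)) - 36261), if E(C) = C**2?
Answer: -36261/1314801269 - 2*sqrt(14713)/1314801269 ≈ -2.7764e-5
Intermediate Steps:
1/(sqrt(E(210) + (20474 - 5722)) - 36261) = 1/(sqrt(210**2 + (20474 - 5722)) - 36261) = 1/(sqrt(44100 + 14752) - 36261) = 1/(sqrt(58852) - 36261) = 1/(2*sqrt(14713) - 36261) = 1/(-36261 + 2*sqrt(14713))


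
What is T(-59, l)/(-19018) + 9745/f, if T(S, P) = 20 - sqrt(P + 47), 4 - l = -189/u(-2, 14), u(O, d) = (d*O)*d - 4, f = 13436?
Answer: 92530845/127762924 + 3*sqrt(2717)/418396 ≈ 0.72461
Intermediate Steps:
u(O, d) = -4 + O*d**2 (u(O, d) = (O*d)*d - 4 = O*d**2 - 4 = -4 + O*d**2)
l = 155/44 (l = 4 - (-189)/(-4 - 2*14**2) = 4 - (-189)/(-4 - 2*196) = 4 - (-189)/(-4 - 392) = 4 - (-189)/(-396) = 4 - (-189)*(-1)/396 = 4 - 1*21/44 = 4 - 21/44 = 155/44 ≈ 3.5227)
T(S, P) = 20 - sqrt(47 + P)
T(-59, l)/(-19018) + 9745/f = (20 - sqrt(47 + 155/44))/(-19018) + 9745/13436 = (20 - sqrt(2223/44))*(-1/19018) + 9745*(1/13436) = (20 - 3*sqrt(2717)/22)*(-1/19018) + 9745/13436 = (-10/9509 + 3*sqrt(2717)/418396) + 9745/13436 = 92530845/127762924 + 3*sqrt(2717)/418396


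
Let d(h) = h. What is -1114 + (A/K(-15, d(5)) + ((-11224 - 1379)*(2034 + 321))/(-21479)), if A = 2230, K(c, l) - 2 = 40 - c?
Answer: 375788333/1224303 ≈ 306.94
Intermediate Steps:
K(c, l) = 42 - c (K(c, l) = 2 + (40 - c) = 42 - c)
-1114 + (A/K(-15, d(5)) + ((-11224 - 1379)*(2034 + 321))/(-21479)) = -1114 + (2230/(42 - 1*(-15)) + ((-11224 - 1379)*(2034 + 321))/(-21479)) = -1114 + (2230/(42 + 15) - 12603*2355*(-1/21479)) = -1114 + (2230/57 - 29680065*(-1/21479)) = -1114 + (2230*(1/57) + 29680065/21479) = -1114 + (2230/57 + 29680065/21479) = -1114 + 1739661875/1224303 = 375788333/1224303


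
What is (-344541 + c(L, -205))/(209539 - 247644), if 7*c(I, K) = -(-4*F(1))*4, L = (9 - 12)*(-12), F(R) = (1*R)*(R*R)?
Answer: 2411771/266735 ≈ 9.0418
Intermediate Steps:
F(R) = R**3 (F(R) = R*R**2 = R**3)
L = 36 (L = -3*(-12) = 36)
c(I, K) = 16/7 (c(I, K) = (-(-4*1**3)*4)/7 = (-(-4*1)*4)/7 = (-(-4)*4)/7 = (-1*(-16))/7 = (1/7)*16 = 16/7)
(-344541 + c(L, -205))/(209539 - 247644) = (-344541 + 16/7)/(209539 - 247644) = -2411771/7/(-38105) = -2411771/7*(-1/38105) = 2411771/266735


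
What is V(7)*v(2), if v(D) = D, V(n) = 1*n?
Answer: 14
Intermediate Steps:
V(n) = n
V(7)*v(2) = 7*2 = 14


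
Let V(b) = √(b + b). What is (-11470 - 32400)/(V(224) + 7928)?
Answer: -21737585/3928296 + 21935*√7/3928296 ≈ -5.5188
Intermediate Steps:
V(b) = √2*√b (V(b) = √(2*b) = √2*√b)
(-11470 - 32400)/(V(224) + 7928) = (-11470 - 32400)/(√2*√224 + 7928) = -43870/(√2*(4*√14) + 7928) = -43870/(8*√7 + 7928) = -43870/(7928 + 8*√7)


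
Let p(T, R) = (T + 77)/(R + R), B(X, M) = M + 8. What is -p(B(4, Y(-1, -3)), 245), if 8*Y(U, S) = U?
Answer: -97/560 ≈ -0.17321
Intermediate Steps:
Y(U, S) = U/8
B(X, M) = 8 + M
p(T, R) = (77 + T)/(2*R) (p(T, R) = (77 + T)/((2*R)) = (77 + T)*(1/(2*R)) = (77 + T)/(2*R))
-p(B(4, Y(-1, -3)), 245) = -(77 + (8 + (⅛)*(-1)))/(2*245) = -(77 + (8 - ⅛))/(2*245) = -(77 + 63/8)/(2*245) = -679/(2*245*8) = -1*97/560 = -97/560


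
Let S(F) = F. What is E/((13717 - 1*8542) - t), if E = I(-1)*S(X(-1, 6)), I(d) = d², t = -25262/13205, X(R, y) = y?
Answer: 79230/68361137 ≈ 0.0011590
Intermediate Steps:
t = -25262/13205 (t = -25262*1/13205 = -25262/13205 ≈ -1.9131)
E = 6 (E = (-1)²*6 = 1*6 = 6)
E/((13717 - 1*8542) - t) = 6/((13717 - 1*8542) - 1*(-25262/13205)) = 6/((13717 - 8542) + 25262/13205) = 6/(5175 + 25262/13205) = 6/(68361137/13205) = 6*(13205/68361137) = 79230/68361137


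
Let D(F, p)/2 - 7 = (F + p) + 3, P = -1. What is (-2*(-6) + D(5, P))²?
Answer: 1600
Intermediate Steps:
D(F, p) = 20 + 2*F + 2*p (D(F, p) = 14 + 2*((F + p) + 3) = 14 + 2*(3 + F + p) = 14 + (6 + 2*F + 2*p) = 20 + 2*F + 2*p)
(-2*(-6) + D(5, P))² = (-2*(-6) + (20 + 2*5 + 2*(-1)))² = (12 + (20 + 10 - 2))² = (12 + 28)² = 40² = 1600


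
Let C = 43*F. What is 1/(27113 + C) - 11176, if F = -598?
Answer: -15635223/1399 ≈ -11176.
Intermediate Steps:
C = -25714 (C = 43*(-598) = -25714)
1/(27113 + C) - 11176 = 1/(27113 - 25714) - 11176 = 1/1399 - 11176 = -15635223/1399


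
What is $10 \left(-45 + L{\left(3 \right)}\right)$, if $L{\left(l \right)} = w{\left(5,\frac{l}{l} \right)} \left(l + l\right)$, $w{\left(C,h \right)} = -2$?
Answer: $-570$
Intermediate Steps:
$L{\left(l \right)} = - 4 l$ ($L{\left(l \right)} = - 2 \left(l + l\right) = - 2 \cdot 2 l = - 4 l$)
$10 \left(-45 + L{\left(3 \right)}\right) = 10 \left(-45 - 12\right) = 10 \left(-57\right) = -570$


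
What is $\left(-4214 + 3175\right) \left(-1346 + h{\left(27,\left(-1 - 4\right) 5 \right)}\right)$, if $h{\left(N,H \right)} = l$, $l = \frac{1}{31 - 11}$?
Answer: $\frac{27968841}{20} \approx 1.3984 \cdot 10^{6}$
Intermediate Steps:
$l = \frac{1}{20} \approx 0.05$
$h{\left(N,H \right)} = \frac{1}{20}$
$\left(-4214 + 3175\right) \left(-1346 + h{\left(27,\left(-1 - 4\right) 5 \right)}\right) = \left(-4214 + 3175\right) \left(-1346 + \frac{1}{20}\right) = \left(-1039\right) \left(- \frac{26919}{20}\right) = \frac{27968841}{20}$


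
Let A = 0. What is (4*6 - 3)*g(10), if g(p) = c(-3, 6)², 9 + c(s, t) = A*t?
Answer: 1701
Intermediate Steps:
c(s, t) = -9 (c(s, t) = -9 + 0*t = -9 + 0 = -9)
g(p) = 81 (g(p) = (-9)² = 81)
(4*6 - 3)*g(10) = (4*6 - 3)*81 = (24 - 3)*81 = 21*81 = 1701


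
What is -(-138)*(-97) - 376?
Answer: -13762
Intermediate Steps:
-(-138)*(-97) - 376 = -138*97 - 376 = -13386 - 376 = -13762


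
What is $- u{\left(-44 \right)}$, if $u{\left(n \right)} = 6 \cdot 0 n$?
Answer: $0$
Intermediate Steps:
$u{\left(n \right)} = 0$ ($u{\left(n \right)} = 0 n = 0$)
$- u{\left(-44 \right)} = \left(-1\right) 0 = 0$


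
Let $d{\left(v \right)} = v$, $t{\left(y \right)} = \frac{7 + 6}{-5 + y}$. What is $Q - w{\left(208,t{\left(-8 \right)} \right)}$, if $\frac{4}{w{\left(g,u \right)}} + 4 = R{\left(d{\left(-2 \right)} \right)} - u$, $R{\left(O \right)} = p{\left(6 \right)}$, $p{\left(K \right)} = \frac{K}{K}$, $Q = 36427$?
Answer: $36429$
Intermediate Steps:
$t{\left(y \right)} = \frac{13}{-5 + y}$
$p{\left(K \right)} = 1$
$R{\left(O \right)} = 1$
$w{\left(g,u \right)} = \frac{4}{-3 - u}$ ($w{\left(g,u \right)} = \frac{4}{-4 - \left(-1 + u\right)} = \frac{4}{-3 - u}$)
$Q - w{\left(208,t{\left(-8 \right)} \right)} = 36427 - - \frac{4}{3 + \frac{13}{-5 - 8}} = 36427 - - \frac{4}{3 + \frac{13}{-13}} = 36427 - - \frac{4}{3 + 13 \left(- \frac{1}{13}\right)} = 36427 - - \frac{4}{3 - 1} = 36427 - - \frac{4}{2} = 36427 - \left(-4\right) \frac{1}{2} = 36427 - -2 = 36427 + 2 = 36429$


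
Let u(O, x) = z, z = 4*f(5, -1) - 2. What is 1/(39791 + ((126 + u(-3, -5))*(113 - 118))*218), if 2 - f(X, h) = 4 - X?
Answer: -1/108449 ≈ -9.2209e-6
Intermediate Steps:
f(X, h) = -2 + X (f(X, h) = 2 - (4 - X) = 2 + (-4 + X) = -2 + X)
z = 10 (z = 4*(-2 + 5) - 2 = 4*3 - 2 = 12 - 2 = 10)
u(O, x) = 10
1/(39791 + ((126 + u(-3, -5))*(113 - 118))*218) = 1/(39791 + ((126 + 10)*(113 - 118))*218) = 1/(39791 + (136*(-5))*218) = 1/(39791 - 680*218) = 1/(39791 - 148240) = 1/(-108449) = -1/108449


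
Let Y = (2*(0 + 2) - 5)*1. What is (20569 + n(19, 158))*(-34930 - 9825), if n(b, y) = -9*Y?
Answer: -920968390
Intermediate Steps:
Y = -1 (Y = (2*2 - 5)*1 = (4 - 5)*1 = -1*1 = -1)
n(b, y) = 9 (n(b, y) = -9*(-1) = 9)
(20569 + n(19, 158))*(-34930 - 9825) = (20569 + 9)*(-34930 - 9825) = 20578*(-44755) = -920968390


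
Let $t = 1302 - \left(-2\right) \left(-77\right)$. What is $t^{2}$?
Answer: $1317904$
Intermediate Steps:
$t = 1148$ ($t = 1302 - 154 = 1148$)
$t^{2} = 1148^{2} = 1317904$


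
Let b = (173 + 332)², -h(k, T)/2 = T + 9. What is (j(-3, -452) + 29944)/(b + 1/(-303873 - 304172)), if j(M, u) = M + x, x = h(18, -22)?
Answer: 18221284515/155066676124 ≈ 0.11751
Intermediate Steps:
h(k, T) = -18 - 2*T (h(k, T) = -2*(T + 9) = -2*(9 + T) = -18 - 2*T)
x = 26 (x = -18 - 2*(-22) = -18 + 44 = 26)
b = 255025 (b = 505² = 255025)
j(M, u) = 26 + M (j(M, u) = M + 26 = 26 + M)
(j(-3, -452) + 29944)/(b + 1/(-303873 - 304172)) = ((26 - 3) + 29944)/(255025 + 1/(-303873 - 304172)) = (23 + 29944)/(255025 + 1/(-608045)) = 29967/(255025 - 1/608045) = 29967/(155066676124/608045) = 29967*(608045/155066676124) = 18221284515/155066676124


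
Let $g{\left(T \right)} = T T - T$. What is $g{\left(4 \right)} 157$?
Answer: $1884$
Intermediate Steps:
$g{\left(T \right)} = T^{2} - T$
$g{\left(4 \right)} 157 = 4 \left(-1 + 4\right) 157 = 4 \cdot 3 \cdot 157 = 12 \cdot 157 = 1884$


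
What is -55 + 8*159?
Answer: 1217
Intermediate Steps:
-55 + 8*159 = -55 + 1272 = 1217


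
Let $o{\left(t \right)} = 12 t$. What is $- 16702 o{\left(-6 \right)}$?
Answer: $1202544$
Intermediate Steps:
$- 16702 o{\left(-6 \right)} = - 16702 \cdot 12 \left(-6\right) = \left(-16702\right) \left(-72\right) = 1202544$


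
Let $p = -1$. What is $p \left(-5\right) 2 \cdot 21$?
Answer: $210$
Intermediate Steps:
$p \left(-5\right) 2 \cdot 21 = \left(-1\right) \left(-5\right) 2 \cdot 21 = 5 \cdot 2 \cdot 21 = 10 \cdot 21 = 210$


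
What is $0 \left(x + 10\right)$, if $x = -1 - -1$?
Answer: $0$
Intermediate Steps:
$x = 0$ ($x = -1 + 1 = 0$)
$0 \left(x + 10\right) = 0 \left(0 + 10\right) = 0 \cdot 10 = 0$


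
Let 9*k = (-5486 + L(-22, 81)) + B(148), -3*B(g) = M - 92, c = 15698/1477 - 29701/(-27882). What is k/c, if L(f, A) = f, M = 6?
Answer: -75216112748/1444680039 ≈ -52.064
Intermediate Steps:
c = 481560013/41181714 (c = 15698*(1/1477) - 29701*(-1/27882) = 15698/1477 + 29701/27882 = 481560013/41181714 ≈ 11.694)
B(g) = 86/3 (B(g) = -(6 - 92)/3 = -⅓*(-86) = 86/3)
k = -16438/27 (k = ((-5486 - 22) + 86/3)/9 = (-5508 + 86/3)/9 = (⅑)*(-16438/3) = -16438/27 ≈ -608.81)
k/c = -16438/(27*481560013/41181714) = -16438/27*41181714/481560013 = -75216112748/1444680039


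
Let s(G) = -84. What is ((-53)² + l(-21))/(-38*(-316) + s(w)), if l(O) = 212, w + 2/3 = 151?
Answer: 3021/11924 ≈ 0.25335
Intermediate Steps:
w = 451/3 (w = -⅔ + 151 = 451/3 ≈ 150.33)
((-53)² + l(-21))/(-38*(-316) + s(w)) = ((-53)² + 212)/(-38*(-316) - 84) = (2809 + 212)/(12008 - 84) = 3021/11924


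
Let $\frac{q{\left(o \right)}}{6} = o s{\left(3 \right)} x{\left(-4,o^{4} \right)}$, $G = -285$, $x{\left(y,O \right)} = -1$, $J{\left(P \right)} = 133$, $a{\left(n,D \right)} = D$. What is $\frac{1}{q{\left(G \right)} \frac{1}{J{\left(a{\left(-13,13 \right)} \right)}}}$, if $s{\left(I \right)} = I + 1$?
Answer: $\frac{7}{360} \approx 0.019444$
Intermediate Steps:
$s{\left(I \right)} = 1 + I$
$q{\left(o \right)} = - 24 o$ ($q{\left(o \right)} = 6 o \left(1 + 3\right) \left(-1\right) = 6 o 4 \left(-1\right) = 6 \cdot 4 o \left(-1\right) = 6 \left(- 4 o\right) = - 24 o$)
$\frac{1}{q{\left(G \right)} \frac{1}{J{\left(a{\left(-13,13 \right)} \right)}}} = \frac{1}{\left(-24\right) \left(-285\right) \frac{1}{133}} = \frac{1}{6840 \cdot \frac{1}{133}} = \frac{1}{\frac{360}{7}} = \frac{7}{360}$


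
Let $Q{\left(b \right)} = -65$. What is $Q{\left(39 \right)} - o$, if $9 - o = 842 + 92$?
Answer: $860$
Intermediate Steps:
$o = -925$ ($o = 9 - \left(842 + 92\right) = 9 - 934 = -925$)
$Q{\left(39 \right)} - o = -65 - -925 = -65 + 925 = 860$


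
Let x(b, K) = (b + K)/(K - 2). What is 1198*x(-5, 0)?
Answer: 2995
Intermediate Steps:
x(b, K) = (K + b)/(-2 + K)
1198*x(-5, 0) = 1198*((0 - 5)/(-2 + 0)) = 1198*(-5/(-2)) = 1198*(-1/2*(-5)) = 1198*(5/2) = 2995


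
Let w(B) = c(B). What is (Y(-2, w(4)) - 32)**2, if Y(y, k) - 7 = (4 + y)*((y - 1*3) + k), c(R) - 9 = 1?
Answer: 225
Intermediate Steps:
c(R) = 10 (c(R) = 9 + 1 = 10)
w(B) = 10
Y(y, k) = 7 + (4 + y)*(-3 + k + y) (Y(y, k) = 7 + (4 + y)*((y - 1*3) + k) = 7 + (4 + y)*((y - 3) + k) = 7 + (4 + y)*((-3 + y) + k) = 7 + (4 + y)*(-3 + k + y))
(Y(-2, w(4)) - 32)**2 = ((-5 - 2 + (-2)**2 + 4*10 + 10*(-2)) - 32)**2 = ((-5 - 2 + 4 + 40 - 20) - 32)**2 = (17 - 32)**2 = (-15)**2 = 225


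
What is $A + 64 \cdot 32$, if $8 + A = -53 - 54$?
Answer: $1933$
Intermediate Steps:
$A = -115$ ($A = -8 - 107 = -115$)
$A + 64 \cdot 32 = -115 + 64 \cdot 32 = -115 + 2048 = 1933$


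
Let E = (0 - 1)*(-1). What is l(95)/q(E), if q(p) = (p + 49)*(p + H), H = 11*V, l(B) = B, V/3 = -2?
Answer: -19/650 ≈ -0.029231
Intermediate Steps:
V = -6 (V = 3*(-2) = -6)
H = -66 (H = 11*(-6) = -66)
E = 1 (E = -1*(-1) = 1)
q(p) = (-66 + p)*(49 + p) (q(p) = (p + 49)*(p - 66) = (49 + p)*(-66 + p) = (-66 + p)*(49 + p))
l(95)/q(E) = 95/(-3234 + 1² - 17*1) = 95/(-3234 + 1 - 17) = 95/(-3250) = 95*(-1/3250) = -19/650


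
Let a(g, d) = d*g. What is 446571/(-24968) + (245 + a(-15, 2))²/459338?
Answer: -101986442099/5734375592 ≈ -17.785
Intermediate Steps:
446571/(-24968) + (245 + a(-15, 2))²/459338 = 446571/(-24968) + (245 + 2*(-15))²/459338 = 446571*(-1/24968) + (245 - 30)²*(1/459338) = -446571/24968 + 215²*(1/459338) = -446571/24968 + 46225*(1/459338) = -446571/24968 + 46225/459338 = -101986442099/5734375592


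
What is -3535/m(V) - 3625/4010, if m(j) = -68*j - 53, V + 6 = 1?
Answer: -434735/32882 ≈ -13.221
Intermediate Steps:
V = -5 (V = -6 + 1 = -5)
m(j) = -53 - 68*j
-3535/m(V) - 3625/4010 = -3535/(-53 - 68*(-5)) - 3625/4010 = -3535/(-53 + 340) - 3625*1/4010 = -3535/287 - 725/802 = -3535*1/287 - 725/802 = -505/41 - 725/802 = -434735/32882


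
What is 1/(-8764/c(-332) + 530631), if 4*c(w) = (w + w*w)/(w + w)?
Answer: 331/175708973 ≈ 1.8838e-6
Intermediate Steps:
c(w) = (w + w²)/(8*w) (c(w) = ((w + w*w)/(w + w))/4 = ((w + w²)/((2*w)))/4 = ((w + w²)*(1/(2*w)))/4 = ((w + w²)/(2*w))/4 = (w + w²)/(8*w))
1/(-8764/c(-332) + 530631) = 1/(-8764/(⅛ + (⅛)*(-332)) + 530631) = 1/(-8764/(⅛ - 83/2) + 530631) = 1/(-8764/(-331/8) + 530631) = 1/(-8764*(-8/331) + 530631) = 1/(70112/331 + 530631) = 1/(175708973/331) = 331/175708973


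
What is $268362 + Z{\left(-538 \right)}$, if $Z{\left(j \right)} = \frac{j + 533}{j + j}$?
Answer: $\frac{288757517}{1076} \approx 2.6836 \cdot 10^{5}$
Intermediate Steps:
$Z{\left(j \right)} = \frac{533 + j}{2 j}$
$268362 + Z{\left(-538 \right)} = 268362 + \frac{533 - 538}{2 \left(-538\right)} = 268362 + \frac{1}{2} \left(- \frac{1}{538}\right) \left(-5\right) = 268362 + \frac{5}{1076} = \frac{288757517}{1076}$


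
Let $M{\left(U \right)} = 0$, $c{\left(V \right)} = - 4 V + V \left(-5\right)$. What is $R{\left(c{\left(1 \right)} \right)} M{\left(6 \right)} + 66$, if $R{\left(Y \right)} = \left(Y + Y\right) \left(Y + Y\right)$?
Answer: $66$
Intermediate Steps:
$c{\left(V \right)} = - 9 V$ ($c{\left(V \right)} = - 4 V - 5 V = - 9 V$)
$R{\left(Y \right)} = 4 Y^{2}$ ($R{\left(Y \right)} = 2 Y 2 Y = 4 Y^{2}$)
$R{\left(c{\left(1 \right)} \right)} M{\left(6 \right)} + 66 = 4 \left(\left(-9\right) 1\right)^{2} \cdot 0 + 66 = 4 \left(-9\right)^{2} \cdot 0 + 66 = 4 \cdot 81 \cdot 0 + 66 = 324 \cdot 0 + 66 = 0 + 66 = 66$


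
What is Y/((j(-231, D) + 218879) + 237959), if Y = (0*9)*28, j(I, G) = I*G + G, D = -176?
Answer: 0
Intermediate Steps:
j(I, G) = G + G*I (j(I, G) = G*I + G = G + G*I)
Y = 0 (Y = 0*28 = 0)
Y/((j(-231, D) + 218879) + 237959) = 0/((-176*(1 - 231) + 218879) + 237959) = 0/((-176*(-230) + 218879) + 237959) = 0/((40480 + 218879) + 237959) = 0/(259359 + 237959) = 0/497318 = 0*(1/497318) = 0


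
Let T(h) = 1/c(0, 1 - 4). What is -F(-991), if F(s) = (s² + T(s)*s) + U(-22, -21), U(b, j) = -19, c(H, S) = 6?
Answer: -5891381/6 ≈ -9.8190e+5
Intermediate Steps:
T(h) = ⅙ (T(h) = 1/6 = ⅙)
F(s) = -19 + s² + s/6 (F(s) = (s² + s/6) - 19 = -19 + s² + s/6)
-F(-991) = -(-19 + (-991)² + (⅙)*(-991)) = -(-19 + 982081 - 991/6) = -1*5891381/6 = -5891381/6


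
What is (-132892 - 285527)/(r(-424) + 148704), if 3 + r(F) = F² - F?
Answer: -418419/328901 ≈ -1.2722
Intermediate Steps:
r(F) = -3 + F² - F (r(F) = -3 + (F² - F) = -3 + F² - F)
(-132892 - 285527)/(r(-424) + 148704) = (-132892 - 285527)/((-3 + (-424)² - 1*(-424)) + 148704) = -418419/((-3 + 179776 + 424) + 148704) = -418419/(180197 + 148704) = -418419/328901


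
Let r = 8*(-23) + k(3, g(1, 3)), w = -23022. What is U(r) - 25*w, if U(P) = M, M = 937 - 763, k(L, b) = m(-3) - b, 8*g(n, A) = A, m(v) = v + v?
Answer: 575724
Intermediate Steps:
m(v) = 2*v
g(n, A) = A/8
k(L, b) = -6 - b (k(L, b) = 2*(-3) - b = -6 - b)
M = 174
r = -1523/8 (r = 8*(-23) + (-6 - 3/8) = -184 + (-6 - 1*3/8) = -184 + (-6 - 3/8) = -184 - 51/8 = -1523/8 ≈ -190.38)
U(P) = 174
U(r) - 25*w = 174 - 25*(-23022) = 174 + 575550 = 575724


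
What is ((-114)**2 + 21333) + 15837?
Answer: 50166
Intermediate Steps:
((-114)**2 + 21333) + 15837 = (12996 + 21333) + 15837 = 34329 + 15837 = 50166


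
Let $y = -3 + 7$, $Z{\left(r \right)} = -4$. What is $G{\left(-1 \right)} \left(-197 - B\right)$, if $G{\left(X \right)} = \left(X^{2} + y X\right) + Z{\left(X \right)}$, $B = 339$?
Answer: $3752$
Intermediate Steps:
$y = 4$
$G{\left(X \right)} = -4 + X^{2} + 4 X$ ($G{\left(X \right)} = \left(X^{2} + 4 X\right) - 4 = -4 + X^{2} + 4 X$)
$G{\left(-1 \right)} \left(-197 - B\right) = \left(-4 + \left(-1\right)^{2} + 4 \left(-1\right)\right) \left(-197 - 339\right) = \left(-4 + 1 - 4\right) \left(-197 - 339\right) = \left(-7\right) \left(-536\right) = 3752$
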